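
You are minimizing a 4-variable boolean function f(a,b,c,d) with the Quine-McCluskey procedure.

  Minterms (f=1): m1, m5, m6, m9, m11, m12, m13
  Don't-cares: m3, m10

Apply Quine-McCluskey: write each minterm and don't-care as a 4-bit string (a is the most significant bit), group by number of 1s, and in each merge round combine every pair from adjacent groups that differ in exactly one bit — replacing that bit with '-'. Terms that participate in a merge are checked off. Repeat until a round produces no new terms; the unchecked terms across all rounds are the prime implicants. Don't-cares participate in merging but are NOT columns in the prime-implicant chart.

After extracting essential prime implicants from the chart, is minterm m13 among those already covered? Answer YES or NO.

size-2^0 implicants → 0001(✓)  0011(✓)  0101(✓)  0110  1001(✓)  1010(✓)  1011(✓)  1100(✓)  1101(✓)
size-2^1 implicants → -001(✓)  -011(✓)  -101(✓)  0-01(✓)  00-1(✓)  1-01(✓)  10-1(✓)  101-  110-
size-2^2 implicants → --01  -0-1
Unchecked terms (primes): --01, -0-1, 0110, 101-, 110-
Minterm coverage:
  m1 ⊆ --01,-0-1
  m5 ⊆ --01 [E]
  m6 ⊆ 0110 [E]
  m9 ⊆ --01,-0-1
  m11 ⊆ -0-1,101-
  m12 ⊆ 110- [E]
  m13 ⊆ --01,110-
E = {--01, 0110, 110-}

YES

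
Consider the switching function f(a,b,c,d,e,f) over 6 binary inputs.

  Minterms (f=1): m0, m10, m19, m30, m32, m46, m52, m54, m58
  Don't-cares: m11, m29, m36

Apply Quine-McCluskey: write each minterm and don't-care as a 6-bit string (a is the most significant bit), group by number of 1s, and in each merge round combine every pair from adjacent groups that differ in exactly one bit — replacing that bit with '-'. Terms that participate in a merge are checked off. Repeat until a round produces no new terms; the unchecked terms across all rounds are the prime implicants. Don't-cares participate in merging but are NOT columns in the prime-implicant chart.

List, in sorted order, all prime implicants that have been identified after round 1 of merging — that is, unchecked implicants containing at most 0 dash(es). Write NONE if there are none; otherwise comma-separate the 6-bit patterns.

010011, 011101, 011110, 101110, 111010

Round 0: 000000✓ 001010✓ 001011✓ 010011 011101 011110 100000✓ 100100✓ 101110 110100✓ 110110✓ 111010
Round 1: -00000 00101- 1-0100 100-00 1101-0
PIs = {-00000, 00101-, 010011, 011101, 011110, 1-0100, 100-00, 101110, 1101-0, 111010}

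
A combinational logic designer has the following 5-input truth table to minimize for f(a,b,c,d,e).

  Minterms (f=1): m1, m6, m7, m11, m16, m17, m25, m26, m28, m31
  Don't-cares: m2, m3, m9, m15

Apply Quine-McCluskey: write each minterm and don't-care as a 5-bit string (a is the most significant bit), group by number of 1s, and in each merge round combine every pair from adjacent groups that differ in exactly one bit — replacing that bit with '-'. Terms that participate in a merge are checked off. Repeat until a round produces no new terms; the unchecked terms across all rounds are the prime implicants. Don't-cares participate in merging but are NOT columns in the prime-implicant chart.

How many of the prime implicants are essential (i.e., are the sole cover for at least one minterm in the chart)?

Round 0: 00001✓ 00010✓ 00011✓ 00110✓ 00111✓ 01001✓ 01011✓ 01111✓ 10000✓ 10001✓ 11001✓ 11010 11100 11111✓
Round 1: -0001✓ -1001✓ -1111 0-001✓ 0-011✓ 0-111✓ 00-10✓ 00-11✓ 000-1✓ 0001-✓ 0011-✓ 01-11✓ 010-1✓ 1-001✓ 1000-
Round 2: --001 0--11 0-0-1 00-1-
PIs = {--001, -1111, 0--11, 0-0-1, 00-1-, 1000-, 11010, 11100}
Coverage chart:
  m1: --001,0-0-1
  m6: 00-1- ←essential
  m7: 0--11,00-1-
  m11: 0--11,0-0-1
  m16: 1000- ←essential
  m17: --001,1000-
  m25: --001 ←essential
  m26: 11010 ←essential
  m28: 11100 ←essential
  m31: -1111 ←essential
Essential: --001, -1111, 00-1-, 1000-, 11010, 11100

6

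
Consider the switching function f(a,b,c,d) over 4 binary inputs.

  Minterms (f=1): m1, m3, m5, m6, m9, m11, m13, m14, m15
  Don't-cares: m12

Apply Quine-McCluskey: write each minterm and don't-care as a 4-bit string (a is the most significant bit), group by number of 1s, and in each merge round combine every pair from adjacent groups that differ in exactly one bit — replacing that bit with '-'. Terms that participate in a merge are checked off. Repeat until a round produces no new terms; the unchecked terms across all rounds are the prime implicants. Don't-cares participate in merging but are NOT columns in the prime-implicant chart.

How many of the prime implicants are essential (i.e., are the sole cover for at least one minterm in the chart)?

3

[col 0] 0001*, 0011*, 0101*, 0110*, 1001*, 1011*, 1100*, 1101*, 1110*, 1111*
[col 1] -001*, -011*, -101*, -110, 0-01*, 00-1*, 1-01*, 1-11*, 10-1*, 11-0*, 11-1*, 110-*, 111-*
[col 2] --01, -0-1, 1--1, 11--
Prime implicants: --01, -0-1, -110, 1--1, 11--
PI chart (minterm → PIs covering it):
  1 | --01,-0-1
  3 | -0-1  (sole → essential)
  5 | --01  (sole → essential)
  6 | -110  (sole → essential)
  9 | --01,-0-1,1--1
  11 | -0-1,1--1
  13 | --01,1--1,11--
  14 | -110,11--
  15 | 1--1,11--
Essential prime implicants: --01, -0-1, -110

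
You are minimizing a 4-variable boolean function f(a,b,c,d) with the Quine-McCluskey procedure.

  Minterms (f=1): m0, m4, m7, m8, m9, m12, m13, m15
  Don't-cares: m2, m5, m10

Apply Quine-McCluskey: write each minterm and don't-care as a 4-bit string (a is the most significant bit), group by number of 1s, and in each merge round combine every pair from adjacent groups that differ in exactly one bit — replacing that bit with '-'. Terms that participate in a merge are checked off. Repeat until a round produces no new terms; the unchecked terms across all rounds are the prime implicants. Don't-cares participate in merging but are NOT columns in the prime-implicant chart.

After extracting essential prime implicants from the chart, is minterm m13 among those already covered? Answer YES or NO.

Round 0: 0000✓ 0010✓ 0100✓ 0101✓ 0111✓ 1000✓ 1001✓ 1010✓ 1100✓ 1101✓ 1111✓
Round 1: -000✓ -010✓ -100✓ -101✓ -111✓ 0-00✓ 00-0✓ 01-1✓ 010-✓ 1-00✓ 1-01✓ 10-0✓ 100-✓ 11-1✓ 110-✓
Round 2: --00 -0-0 -1-1 -10- 1-0-
PIs = {--00, -0-0, -1-1, -10-, 1-0-}
Coverage chart:
  m0: --00,-0-0
  m4: --00,-10-
  m7: -1-1 ←essential
  m8: --00,-0-0,1-0-
  m9: 1-0- ←essential
  m12: --00,-10-,1-0-
  m13: -1-1,-10-,1-0-
  m15: -1-1 ←essential
Essential: -1-1, 1-0-

YES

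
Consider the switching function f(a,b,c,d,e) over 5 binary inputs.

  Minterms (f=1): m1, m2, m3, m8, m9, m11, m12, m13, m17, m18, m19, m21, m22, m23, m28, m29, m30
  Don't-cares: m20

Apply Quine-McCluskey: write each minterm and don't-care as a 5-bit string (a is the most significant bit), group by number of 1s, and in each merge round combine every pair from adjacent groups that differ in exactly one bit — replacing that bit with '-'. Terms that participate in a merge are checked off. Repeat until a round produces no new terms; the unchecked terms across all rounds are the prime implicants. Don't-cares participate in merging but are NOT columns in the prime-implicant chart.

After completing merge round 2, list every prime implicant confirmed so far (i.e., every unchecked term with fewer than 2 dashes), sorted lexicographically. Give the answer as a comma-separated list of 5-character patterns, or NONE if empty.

NONE

Round 0: 00001✓ 00010✓ 00011✓ 01000✓ 01001✓ 01011✓ 01100✓ 01101✓ 10001✓ 10010✓ 10011✓ 10100✓ 10101✓ 10110✓ 10111✓ 11100✓ 11101✓ 11110✓
Round 1: -0001✓ -0010✓ -0011✓ -1100✓ -1101✓ 0-001✓ 0-011✓ 000-1✓ 0001-✓ 01-00✓ 01-01✓ 010-1✓ 0100-✓ 0110-✓ 1-100✓ 1-101✓ 1-110✓ 10-01✓ 10-10✓ 10-11✓ 100-1✓ 1001-✓ 101-0✓ 101-1✓ 1010-✓ 1011-✓ 111-0✓ 1110-✓
Round 2: -00-1 -001- -110- 0-0-1 01-0- 1-1-0 1-10- 10--1 10-1- 101--
PIs = {-00-1, -001-, -110-, 0-0-1, 01-0-, 1-1-0, 1-10-, 10--1, 10-1-, 101--}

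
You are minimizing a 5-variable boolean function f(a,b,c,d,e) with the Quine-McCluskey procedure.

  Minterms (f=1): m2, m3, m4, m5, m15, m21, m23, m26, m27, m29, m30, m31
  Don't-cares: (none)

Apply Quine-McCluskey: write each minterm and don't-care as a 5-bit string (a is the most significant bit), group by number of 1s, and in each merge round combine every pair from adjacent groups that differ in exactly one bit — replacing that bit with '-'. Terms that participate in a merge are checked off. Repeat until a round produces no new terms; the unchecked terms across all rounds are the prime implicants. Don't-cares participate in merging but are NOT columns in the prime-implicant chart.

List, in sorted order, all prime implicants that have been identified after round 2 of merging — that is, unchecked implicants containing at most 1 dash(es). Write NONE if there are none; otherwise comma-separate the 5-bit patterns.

[col 0] 00010*, 00011*, 00100*, 00101*, 01111*, 10101*, 10111*, 11010*, 11011*, 11101*, 11110*, 11111*
[col 1] -0101, -1111, 0001-, 0010-, 1-101*, 1-111*, 101-1*, 11-10*, 11-11*, 1101-*, 111-1*, 1111-*
[col 2] 1-1-1, 11-1-
Prime implicants: -0101, -1111, 0001-, 0010-, 1-1-1, 11-1-

-0101, -1111, 0001-, 0010-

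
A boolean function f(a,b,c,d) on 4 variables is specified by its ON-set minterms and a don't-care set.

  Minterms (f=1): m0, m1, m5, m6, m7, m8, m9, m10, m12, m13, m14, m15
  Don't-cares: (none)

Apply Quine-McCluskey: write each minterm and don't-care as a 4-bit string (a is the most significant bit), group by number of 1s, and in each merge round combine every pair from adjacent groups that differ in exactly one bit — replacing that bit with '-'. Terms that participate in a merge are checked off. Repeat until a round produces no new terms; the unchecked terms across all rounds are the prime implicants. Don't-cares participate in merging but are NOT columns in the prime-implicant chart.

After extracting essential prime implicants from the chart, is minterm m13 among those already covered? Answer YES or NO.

Round 0: 0000✓ 0001✓ 0101✓ 0110✓ 0111✓ 1000✓ 1001✓ 1010✓ 1100✓ 1101✓ 1110✓ 1111✓
Round 1: -000✓ -001✓ -101✓ -110✓ -111✓ 0-01✓ 000-✓ 01-1✓ 011-✓ 1-00✓ 1-01✓ 1-10✓ 10-0✓ 100-✓ 11-0✓ 11-1✓ 110-✓ 111-✓
Round 2: --01 -00- -1-1 -11- 1--0 1-0- 11--
PIs = {--01, -00-, -1-1, -11-, 1--0, 1-0-, 11--}
Coverage chart:
  m0: -00- ←essential
  m1: --01,-00-
  m5: --01,-1-1
  m6: -11- ←essential
  m7: -1-1,-11-
  m8: -00-,1--0,1-0-
  m9: --01,-00-,1-0-
  m10: 1--0 ←essential
  m12: 1--0,1-0-,11--
  m13: --01,-1-1,1-0-,11--
  m14: -11-,1--0,11--
  m15: -1-1,-11-,11--
Essential: -00-, -11-, 1--0

NO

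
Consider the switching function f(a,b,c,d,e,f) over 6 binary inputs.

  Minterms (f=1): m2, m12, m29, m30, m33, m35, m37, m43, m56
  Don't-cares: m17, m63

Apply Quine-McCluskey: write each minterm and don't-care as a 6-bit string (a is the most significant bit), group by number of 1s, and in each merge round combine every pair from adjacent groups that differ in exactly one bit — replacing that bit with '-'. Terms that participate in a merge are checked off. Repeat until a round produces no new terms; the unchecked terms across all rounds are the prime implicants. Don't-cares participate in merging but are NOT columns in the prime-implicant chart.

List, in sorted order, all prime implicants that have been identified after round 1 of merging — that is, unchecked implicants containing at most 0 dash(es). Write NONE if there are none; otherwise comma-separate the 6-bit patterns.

size-2^0 implicants → 000010  001100  010001  011101  011110  100001(✓)  100011(✓)  100101(✓)  101011(✓)  111000  111111
size-2^1 implicants → 10-011  100-01  1000-1
Unchecked terms (primes): 000010, 001100, 010001, 011101, 011110, 10-011, 100-01, 1000-1, 111000, 111111

000010, 001100, 010001, 011101, 011110, 111000, 111111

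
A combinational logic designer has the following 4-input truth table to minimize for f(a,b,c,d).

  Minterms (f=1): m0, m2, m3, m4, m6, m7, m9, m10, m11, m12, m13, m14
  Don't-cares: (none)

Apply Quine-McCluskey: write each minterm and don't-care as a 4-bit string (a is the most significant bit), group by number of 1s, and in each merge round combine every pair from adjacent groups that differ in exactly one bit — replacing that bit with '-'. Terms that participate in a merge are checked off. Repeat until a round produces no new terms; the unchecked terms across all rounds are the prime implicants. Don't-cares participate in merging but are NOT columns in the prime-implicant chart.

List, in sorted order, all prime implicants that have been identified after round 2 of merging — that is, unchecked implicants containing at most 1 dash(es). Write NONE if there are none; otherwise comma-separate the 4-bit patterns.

Round 0: 0000✓ 0010✓ 0011✓ 0100✓ 0110✓ 0111✓ 1001✓ 1010✓ 1011✓ 1100✓ 1101✓ 1110✓
Round 1: -010✓ -011✓ -100✓ -110✓ 0-00✓ 0-10✓ 0-11✓ 00-0✓ 001-✓ 01-0✓ 011-✓ 1-01 1-10✓ 10-1 101-✓ 11-0✓ 110-
Round 2: --10 -01- -1-0 0--0 0-1-
PIs = {--10, -01-, -1-0, 0--0, 0-1-, 1-01, 10-1, 110-}

1-01, 10-1, 110-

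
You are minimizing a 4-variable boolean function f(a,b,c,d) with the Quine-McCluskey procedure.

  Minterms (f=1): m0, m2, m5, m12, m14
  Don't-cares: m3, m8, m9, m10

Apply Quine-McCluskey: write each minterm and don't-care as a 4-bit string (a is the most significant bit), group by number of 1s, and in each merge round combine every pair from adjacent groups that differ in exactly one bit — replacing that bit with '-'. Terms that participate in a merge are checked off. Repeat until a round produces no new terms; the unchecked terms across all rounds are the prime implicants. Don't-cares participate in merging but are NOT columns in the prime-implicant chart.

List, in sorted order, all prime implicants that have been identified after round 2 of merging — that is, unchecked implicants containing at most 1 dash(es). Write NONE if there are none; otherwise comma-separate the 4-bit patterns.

size-2^0 implicants → 0000(✓)  0010(✓)  0011(✓)  0101  1000(✓)  1001(✓)  1010(✓)  1100(✓)  1110(✓)
size-2^1 implicants → -000(✓)  -010(✓)  00-0(✓)  001-  1-00(✓)  1-10(✓)  10-0(✓)  100-  11-0(✓)
size-2^2 implicants → -0-0  1--0
Unchecked terms (primes): -0-0, 001-, 0101, 1--0, 100-

001-, 0101, 100-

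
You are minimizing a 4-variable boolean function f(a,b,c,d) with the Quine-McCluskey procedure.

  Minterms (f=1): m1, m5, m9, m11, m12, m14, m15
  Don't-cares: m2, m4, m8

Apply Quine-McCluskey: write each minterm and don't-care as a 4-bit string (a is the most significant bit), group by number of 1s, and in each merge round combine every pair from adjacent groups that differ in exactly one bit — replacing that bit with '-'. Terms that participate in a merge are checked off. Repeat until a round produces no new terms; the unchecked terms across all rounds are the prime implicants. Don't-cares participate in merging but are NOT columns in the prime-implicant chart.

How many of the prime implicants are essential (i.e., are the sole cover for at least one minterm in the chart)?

0

[col 0] 0001*, 0010, 0100*, 0101*, 1000*, 1001*, 1011*, 1100*, 1110*, 1111*
[col 1] -001, -100, 0-01, 010-, 1-00, 1-11, 10-1, 100-, 11-0, 111-
Prime implicants: -001, -100, 0-01, 0010, 010-, 1-00, 1-11, 10-1, 100-, 11-0, 111-
PI chart (minterm → PIs covering it):
  1 | -001,0-01
  5 | 0-01,010-
  9 | -001,10-1,100-
  11 | 1-11,10-1
  12 | -100,1-00,11-0
  14 | 11-0,111-
  15 | 1-11,111-
(no essential prime implicants)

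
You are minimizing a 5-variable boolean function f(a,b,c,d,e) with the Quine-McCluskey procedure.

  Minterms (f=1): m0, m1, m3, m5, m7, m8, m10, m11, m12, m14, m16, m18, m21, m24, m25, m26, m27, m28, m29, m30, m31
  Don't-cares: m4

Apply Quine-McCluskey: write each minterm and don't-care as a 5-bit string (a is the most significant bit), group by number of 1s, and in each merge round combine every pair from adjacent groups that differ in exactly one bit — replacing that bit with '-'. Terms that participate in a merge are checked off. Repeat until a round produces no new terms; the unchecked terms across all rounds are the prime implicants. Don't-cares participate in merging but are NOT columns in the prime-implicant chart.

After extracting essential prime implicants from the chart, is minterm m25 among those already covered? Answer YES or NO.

YES

Round 0: 00000✓ 00001✓ 00011✓ 00100✓ 00101✓ 00111✓ 01000✓ 01010✓ 01011✓ 01100✓ 01110✓ 10000✓ 10010✓ 10101✓ 11000✓ 11001✓ 11010✓ 11011✓ 11100✓ 11101✓ 11110✓ 11111✓
Round 1: -0000✓ -0101 -1000✓ -1010✓ -1011✓ -1100✓ -1110✓ 0-000✓ 0-011 0-100✓ 00-00✓ 00-01✓ 00-11✓ 000-1✓ 0000-✓ 001-1✓ 0010-✓ 01-00✓ 01-10✓ 010-0✓ 0101-✓ 011-0✓ 1-000✓ 1-010✓ 1-101 100-0✓ 11-00✓ 11-01✓ 11-10✓ 11-11✓ 110-0✓ 110-1✓ 1100-✓ 1101-✓ 111-0✓ 111-1✓ 1110-✓ 1111-✓
Round 2: --000 -1-00✓ -1-10✓ -10-0✓ -101- -11-0✓ 0--00 00--1 00-0- 01--0✓ 1-0-0 11--0✓ 11--1✓ 11-0-✓ 11-1-✓ 110--✓ 111--✓
Round 3: -1--0 11---
PIs = {--000, -0101, -1--0, -101-, 0--00, 0-011, 00--1, 00-0-, 1-0-0, 1-101, 11---}
Coverage chart:
  m0: --000,0--00,00-0-
  m1: 00--1,00-0-
  m3: 0-011,00--1
  m5: -0101,00--1,00-0-
  m7: 00--1 ←essential
  m8: --000,-1--0,0--00
  m10: -1--0,-101-
  m11: -101-,0-011
  m12: -1--0,0--00
  m14: -1--0 ←essential
  m16: --000,1-0-0
  m18: 1-0-0 ←essential
  m21: -0101,1-101
  m24: --000,-1--0,1-0-0,11---
  m25: 11--- ←essential
  m26: -1--0,-101-,1-0-0,11---
  m27: -101-,11---
  m28: -1--0,11---
  m29: 1-101,11---
  m30: -1--0,11---
  m31: 11--- ←essential
Essential: -1--0, 00--1, 1-0-0, 11---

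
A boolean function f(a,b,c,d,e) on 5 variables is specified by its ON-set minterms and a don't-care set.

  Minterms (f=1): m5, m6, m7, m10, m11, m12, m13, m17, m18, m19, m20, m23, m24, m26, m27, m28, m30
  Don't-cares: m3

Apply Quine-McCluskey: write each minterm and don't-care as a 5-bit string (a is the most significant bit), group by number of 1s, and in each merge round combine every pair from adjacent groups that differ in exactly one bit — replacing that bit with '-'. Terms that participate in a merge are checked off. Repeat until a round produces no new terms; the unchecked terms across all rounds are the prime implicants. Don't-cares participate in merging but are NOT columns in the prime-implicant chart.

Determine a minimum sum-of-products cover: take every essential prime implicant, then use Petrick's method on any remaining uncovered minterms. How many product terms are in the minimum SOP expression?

size-2^0 implicants → 00011(✓)  00101(✓)  00110(✓)  00111(✓)  01010(✓)  01011(✓)  01100(✓)  01101(✓)  10001(✓)  10010(✓)  10011(✓)  10100(✓)  10111(✓)  11000(✓)  11010(✓)  11011(✓)  11100(✓)  11110(✓)
size-2^1 implicants → -0011(✓)  -0111(✓)  -1010(✓)  -1011(✓)  -1100  0-011(✓)  0-101  00-11(✓)  001-1  0011-  0101-(✓)  0110-  1-010(✓)  1-011(✓)  1-100  10-11(✓)  100-1  1001-(✓)  11-00(✓)  11-10(✓)  110-0(✓)  1101-(✓)  111-0(✓)
size-2^2 implicants → --011  -0-11  -101-  1-01-  11--0
Unchecked terms (primes): --011, -0-11, -101-, -1100, 0-101, 001-1, 0011-, 0110-, 1-01-, 1-100, 100-1, 11--0
Minterm coverage:
  m5 ⊆ 0-101,001-1
  m6 ⊆ 0011- [E]
  m7 ⊆ -0-11,001-1,0011-
  m10 ⊆ -101- [E]
  m11 ⊆ --011,-101-
  m12 ⊆ -1100,0110-
  m13 ⊆ 0-101,0110-
  m17 ⊆ 100-1 [E]
  m18 ⊆ 1-01- [E]
  m19 ⊆ --011,-0-11,1-01-,100-1
  m20 ⊆ 1-100 [E]
  m23 ⊆ -0-11 [E]
  m24 ⊆ 11--0 [E]
  m26 ⊆ -101-,1-01-,11--0
  m27 ⊆ --011,-101-,1-01-
  m28 ⊆ -1100,1-100,11--0
  m30 ⊆ 11--0 [E]
E = {-0-11, -101-, 0011-, 1-01-, 1-100, 100-1, 11--0}
Petrick residual → -1100, 0-101
Cover = b'de + bc'd + bcd'e' + a'cd'e + a'b'cd + ac'd + acd'e' + ab'c'e + abe'  |cover|=9

9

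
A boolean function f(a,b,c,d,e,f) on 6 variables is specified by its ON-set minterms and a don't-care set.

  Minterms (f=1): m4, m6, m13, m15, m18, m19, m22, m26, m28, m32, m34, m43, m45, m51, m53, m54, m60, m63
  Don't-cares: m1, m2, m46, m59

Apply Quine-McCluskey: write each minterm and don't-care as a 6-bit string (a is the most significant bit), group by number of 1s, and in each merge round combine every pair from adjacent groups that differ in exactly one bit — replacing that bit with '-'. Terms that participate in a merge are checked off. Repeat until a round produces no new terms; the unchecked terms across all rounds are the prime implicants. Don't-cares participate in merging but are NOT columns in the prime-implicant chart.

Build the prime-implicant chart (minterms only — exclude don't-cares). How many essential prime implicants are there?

10

Round 0: 000001 000010✓ 000100✓ 000110✓ 001101✓ 001111✓ 010010✓ 010011✓ 010110✓ 011010✓ 011100✓ 100000✓ 100010✓ 101011✓ 101101✓ 101110 110011✓ 110101 110110✓ 111011✓ 111100✓ 111111✓
Round 1: -00010 -01101 -10011 -10110 -11100 0-0010✓ 0-0110✓ 000-10✓ 0001-0 0011-1 01-010 010-10✓ 01001- 1-1011 1000-0 11-011 111-11
Round 2: 0-0-10
PIs = {-00010, -01101, -10011, -10110, -11100, 0-0-10, 000001, 0001-0, 0011-1, 01-010, 01001-, 1-1011, 1000-0, 101110, 11-011, 110101, 111-11}
Coverage chart:
  m4: 0001-0 ←essential
  m6: 0-0-10,0001-0
  m13: -01101,0011-1
  m15: 0011-1 ←essential
  m18: 0-0-10,01-010,01001-
  m19: -10011,01001-
  m22: -10110,0-0-10
  m26: 01-010 ←essential
  m28: -11100 ←essential
  m32: 1000-0 ←essential
  m34: -00010,1000-0
  m43: 1-1011 ←essential
  m45: -01101 ←essential
  m51: -10011,11-011
  m53: 110101 ←essential
  m54: -10110 ←essential
  m60: -11100 ←essential
  m63: 111-11 ←essential
Essential: -01101, -10110, -11100, 0001-0, 0011-1, 01-010, 1-1011, 1000-0, 110101, 111-11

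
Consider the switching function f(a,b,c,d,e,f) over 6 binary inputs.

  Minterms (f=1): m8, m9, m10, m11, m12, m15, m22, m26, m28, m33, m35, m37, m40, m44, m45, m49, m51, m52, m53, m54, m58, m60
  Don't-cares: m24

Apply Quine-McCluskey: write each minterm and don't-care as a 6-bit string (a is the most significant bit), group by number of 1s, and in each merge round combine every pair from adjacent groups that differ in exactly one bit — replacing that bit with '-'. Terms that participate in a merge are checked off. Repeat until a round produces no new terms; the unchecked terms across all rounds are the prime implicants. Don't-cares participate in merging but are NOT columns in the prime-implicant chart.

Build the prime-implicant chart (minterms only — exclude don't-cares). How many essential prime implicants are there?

[col 0] 001000*, 001001*, 001010*, 001011*, 001100*, 001111*, 010110*, 011000*, 011010*, 011100*, 100001*, 100011*, 100101*, 101000*, 101100*, 101101*, 110001*, 110011*, 110100*, 110101*, 110110*, 111010*, 111100*
[col 1] -01000*, -01100*, -10110, -11010, -11100*, 0-1000*, 0-1010*, 0-1100*, 001-00*, 001-11, 0010-0*, 0010-1*, 00100-*, 00101-*, 011-00*, 0110-0*, 1-0001*, 1-0011*, 1-0101*, 1-1100*, 10-101, 100-01*, 1000-1*, 101-00*, 10110-, 11-100, 110-01*, 1100-1*, 1101-0, 11010-
[col 2] --1100, -01-00, 0-1-00, 0-10-0, 0010--, 1-0-01, 1-00-1
Prime implicants: --1100, -01-00, -10110, -11010, 0-1-00, 0-10-0, 001-11, 0010--, 1-0-01, 1-00-1, 10-101, 10110-, 11-100, 1101-0, 11010-
PI chart (minterm → PIs covering it):
  8 | -01-00,0-1-00,0-10-0,0010--
  9 | 0010--  (sole → essential)
  10 | 0-10-0,0010--
  11 | 001-11,0010--
  12 | --1100,-01-00,0-1-00
  15 | 001-11  (sole → essential)
  22 | -10110  (sole → essential)
  26 | -11010,0-10-0
  28 | --1100,0-1-00
  33 | 1-0-01,1-00-1
  35 | 1-00-1  (sole → essential)
  37 | 1-0-01,10-101
  40 | -01-00  (sole → essential)
  44 | --1100,-01-00,10110-
  45 | 10-101,10110-
  49 | 1-0-01,1-00-1
  51 | 1-00-1  (sole → essential)
  52 | 11-100,1101-0,11010-
  53 | 1-0-01,11010-
  54 | -10110,1101-0
  58 | -11010  (sole → essential)
  60 | --1100,11-100
Essential prime implicants: -01-00, -10110, -11010, 001-11, 0010--, 1-00-1

6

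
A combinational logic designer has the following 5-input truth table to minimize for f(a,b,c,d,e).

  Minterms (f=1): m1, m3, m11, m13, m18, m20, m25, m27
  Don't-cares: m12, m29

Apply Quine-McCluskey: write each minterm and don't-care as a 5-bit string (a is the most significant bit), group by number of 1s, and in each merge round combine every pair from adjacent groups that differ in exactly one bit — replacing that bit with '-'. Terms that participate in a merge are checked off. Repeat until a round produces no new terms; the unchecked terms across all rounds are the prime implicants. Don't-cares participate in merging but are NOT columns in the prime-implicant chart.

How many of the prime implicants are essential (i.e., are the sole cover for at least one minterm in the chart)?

3

Round 0: 00001✓ 00011✓ 01011✓ 01100✓ 01101✓ 10010 10100 11001✓ 11011✓ 11101✓
Round 1: -1011 -1101 0-011 000-1 0110- 11-01 110-1
PIs = {-1011, -1101, 0-011, 000-1, 0110-, 10010, 10100, 11-01, 110-1}
Coverage chart:
  m1: 000-1 ←essential
  m3: 0-011,000-1
  m11: -1011,0-011
  m13: -1101,0110-
  m18: 10010 ←essential
  m20: 10100 ←essential
  m25: 11-01,110-1
  m27: -1011,110-1
Essential: 000-1, 10010, 10100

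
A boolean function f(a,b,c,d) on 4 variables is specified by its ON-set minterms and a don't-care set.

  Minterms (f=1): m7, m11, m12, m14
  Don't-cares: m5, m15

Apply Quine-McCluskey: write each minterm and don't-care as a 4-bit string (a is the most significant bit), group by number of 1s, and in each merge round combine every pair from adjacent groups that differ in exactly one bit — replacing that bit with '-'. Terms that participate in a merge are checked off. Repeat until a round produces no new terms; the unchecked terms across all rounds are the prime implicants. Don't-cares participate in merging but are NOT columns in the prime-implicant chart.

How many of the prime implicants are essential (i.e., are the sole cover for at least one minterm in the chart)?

2

Round 0: 0101✓ 0111✓ 1011✓ 1100✓ 1110✓ 1111✓
Round 1: -111 01-1 1-11 11-0 111-
PIs = {-111, 01-1, 1-11, 11-0, 111-}
Coverage chart:
  m7: -111,01-1
  m11: 1-11 ←essential
  m12: 11-0 ←essential
  m14: 11-0,111-
Essential: 1-11, 11-0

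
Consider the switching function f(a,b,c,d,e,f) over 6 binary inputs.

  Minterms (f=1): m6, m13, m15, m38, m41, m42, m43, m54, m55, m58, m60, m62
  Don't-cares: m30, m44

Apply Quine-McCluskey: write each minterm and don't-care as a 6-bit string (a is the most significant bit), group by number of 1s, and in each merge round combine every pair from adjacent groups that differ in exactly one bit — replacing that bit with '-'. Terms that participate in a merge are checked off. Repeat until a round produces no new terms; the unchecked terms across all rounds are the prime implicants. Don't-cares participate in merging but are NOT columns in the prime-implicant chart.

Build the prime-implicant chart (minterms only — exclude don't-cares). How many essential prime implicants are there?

4

Round 0: 000110✓ 001101✓ 001111✓ 011110✓ 100110✓ 101001✓ 101010✓ 101011✓ 101100✓ 110110✓ 110111✓ 111010✓ 111100✓ 111110✓
Round 1: -00110 -11110 0011-1 1-0110 1-1010 1-1100 1010-1 10101- 11-110 11011- 111-10 1111-0
PIs = {-00110, -11110, 0011-1, 1-0110, 1-1010, 1-1100, 1010-1, 10101-, 11-110, 11011-, 111-10, 1111-0}
Coverage chart:
  m6: -00110 ←essential
  m13: 0011-1 ←essential
  m15: 0011-1 ←essential
  m38: -00110,1-0110
  m41: 1010-1 ←essential
  m42: 1-1010,10101-
  m43: 1010-1,10101-
  m54: 1-0110,11-110,11011-
  m55: 11011- ←essential
  m58: 1-1010,111-10
  m60: 1-1100,1111-0
  m62: -11110,11-110,111-10,1111-0
Essential: -00110, 0011-1, 1010-1, 11011-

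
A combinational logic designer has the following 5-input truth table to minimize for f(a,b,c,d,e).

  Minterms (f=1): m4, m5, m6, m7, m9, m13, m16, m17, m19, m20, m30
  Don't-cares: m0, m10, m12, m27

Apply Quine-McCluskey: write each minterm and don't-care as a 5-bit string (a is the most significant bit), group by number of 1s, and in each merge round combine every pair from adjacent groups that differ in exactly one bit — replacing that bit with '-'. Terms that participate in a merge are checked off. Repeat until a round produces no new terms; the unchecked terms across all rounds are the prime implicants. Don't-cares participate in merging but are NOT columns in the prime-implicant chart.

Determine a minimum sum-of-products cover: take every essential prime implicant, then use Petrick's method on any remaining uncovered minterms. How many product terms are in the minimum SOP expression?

5

size-2^0 implicants → 00000(✓)  00100(✓)  00101(✓)  00110(✓)  00111(✓)  01001(✓)  01010  01100(✓)  01101(✓)  10000(✓)  10001(✓)  10011(✓)  10100(✓)  11011(✓)  11110
size-2^1 implicants → -0000(✓)  -0100(✓)  0-100(✓)  0-101(✓)  00-00(✓)  001-0(✓)  001-1(✓)  0010-(✓)  0011-(✓)  01-01  0110-(✓)  1-011  10-00(✓)  100-1  1000-
size-2^2 implicants → -0-00  0-10-  001--
Unchecked terms (primes): -0-00, 0-10-, 001--, 01-01, 01010, 1-011, 100-1, 1000-, 11110
Minterm coverage:
  m4 ⊆ -0-00,0-10-,001--
  m5 ⊆ 0-10-,001--
  m6 ⊆ 001-- [E]
  m7 ⊆ 001-- [E]
  m9 ⊆ 01-01 [E]
  m13 ⊆ 0-10-,01-01
  m16 ⊆ -0-00,1000-
  m17 ⊆ 100-1,1000-
  m19 ⊆ 1-011,100-1
  m20 ⊆ -0-00 [E]
  m30 ⊆ 11110 [E]
E = {-0-00, 001--, 01-01, 11110}
Petrick residual → 100-1
Cover = b'd'e' + a'b'c + a'bd'e + ab'c'e + abcde'  |cover|=5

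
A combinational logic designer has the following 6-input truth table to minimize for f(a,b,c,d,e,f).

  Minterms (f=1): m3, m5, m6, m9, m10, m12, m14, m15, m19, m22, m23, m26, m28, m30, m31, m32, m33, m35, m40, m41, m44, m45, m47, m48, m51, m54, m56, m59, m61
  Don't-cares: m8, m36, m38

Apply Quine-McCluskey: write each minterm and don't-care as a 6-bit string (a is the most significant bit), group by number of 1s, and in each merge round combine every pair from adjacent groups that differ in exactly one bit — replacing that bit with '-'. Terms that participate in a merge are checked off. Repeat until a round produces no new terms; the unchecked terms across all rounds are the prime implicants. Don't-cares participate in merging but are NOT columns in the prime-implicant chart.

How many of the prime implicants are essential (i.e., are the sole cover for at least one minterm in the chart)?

Round 0: 000011✓ 000101 000110✓ 001000✓ 001001✓ 001010✓ 001100✓ 001110✓ 001111✓ 010011✓ 010110✓ 010111✓ 011010✓ 011100✓ 011110✓ 011111✓ 100000✓ 100001✓ 100011✓ 100100✓ 100110✓ 101000✓ 101001✓ 101100✓ 101101✓ 101111✓ 110000✓ 110011✓ 110110✓ 111000✓ 111011✓ 111101✓
Round 1: -00011✓ -00110✓ -01000✓ -01001✓ -01100✓ -01111 -10011✓ -10110✓ 0-0011✓ 0-0110✓ 0-1010✓ 0-1100✓ 0-1110✓ 0-1111✓ 00-110✓ 001-00✓ 001-10✓ 0010-0✓ 00100-✓ 0011-0✓ 00111-✓ 01-110✓ 01-111✓ 010-11 01011-✓ 011-10✓ 0111-0✓ 01111-✓ 1-0000✓ 1-0011✓ 1-0110✓ 1-1000✓ 1-1101 10-000✓ 10-001✓ 10-100✓ 100-00✓ 1000-1 10000-✓ 1001-0 101-00✓ 101-01✓ 10100-✓ 1011-1 10110-✓ 11-000✓ 11-011
Round 2: --0011 --0110 -01-00 -0100- 0--110 0-1-10 0-11-0 0-111- 001--0 01-11- 1--000 10--00 10-00- 101-0-
PIs = {--0011, --0110, -01-00, -0100-, -01111, 0--110, 0-1-10, 0-11-0, 0-111-, 000101, 001--0, 01-11-, 010-11, 1--000, 1-1101, 10--00, 10-00-, 1000-1, 1001-0, 101-0-, 1011-1, 11-011}
Coverage chart:
  m3: --0011 ←essential
  m5: 000101 ←essential
  m6: --0110,0--110
  m9: -0100- ←essential
  m10: 0-1-10,001--0
  m12: -01-00,0-11-0,001--0
  m14: 0--110,0-1-10,0-11-0,0-111-,001--0
  m15: -01111,0-111-
  m19: --0011,010-11
  m22: --0110,0--110,01-11-
  m23: 01-11-,010-11
  m26: 0-1-10 ←essential
  m28: 0-11-0 ←essential
  m30: 0--110,0-1-10,0-11-0,0-111-,01-11-
  m31: 0-111-,01-11-
  m32: 1--000,10--00,10-00-
  m33: 10-00-,1000-1
  m35: --0011,1000-1
  m40: -01-00,-0100-,1--000,10--00,10-00-,101-0-
  m41: -0100-,10-00-,101-0-
  m44: -01-00,10--00,101-0-
  m45: 1-1101,101-0-,1011-1
  m47: -01111,1011-1
  m48: 1--000 ←essential
  m51: --0011,11-011
  m54: --0110 ←essential
  m56: 1--000 ←essential
  m59: 11-011 ←essential
  m61: 1-1101 ←essential
Essential: --0011, --0110, -0100-, 0-1-10, 0-11-0, 000101, 1--000, 1-1101, 11-011

9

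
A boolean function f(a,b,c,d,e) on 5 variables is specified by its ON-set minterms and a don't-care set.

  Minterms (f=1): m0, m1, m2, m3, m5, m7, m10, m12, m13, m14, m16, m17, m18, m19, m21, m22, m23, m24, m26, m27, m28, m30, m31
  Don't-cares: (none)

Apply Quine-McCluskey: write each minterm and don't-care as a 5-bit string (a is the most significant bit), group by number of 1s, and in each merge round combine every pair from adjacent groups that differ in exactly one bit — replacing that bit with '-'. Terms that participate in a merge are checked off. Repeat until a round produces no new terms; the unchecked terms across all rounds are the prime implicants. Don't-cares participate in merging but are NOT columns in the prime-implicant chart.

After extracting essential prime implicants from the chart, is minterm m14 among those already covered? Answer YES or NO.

NO

[col 0] 00000*, 00001*, 00010*, 00011*, 00101*, 00111*, 01010*, 01100*, 01101*, 01110*, 10000*, 10001*, 10010*, 10011*, 10101*, 10110*, 10111*, 11000*, 11010*, 11011*, 11100*, 11110*, 11111*
[col 1] -0000*, -0001*, -0010*, -0011*, -0101*, -0111*, -1010*, -1100*, -1110*, 0-010*, 0-101, 00-01*, 00-11*, 000-0*, 000-1*, 0000-*, 0001-*, 001-1*, 01-10*, 011-0*, 0110-, 1-000*, 1-010*, 1-011*, 1-110*, 1-111*, 10-01*, 10-10*, 10-11*, 100-0*, 100-1*, 1000-*, 1001-*, 101-1*, 1011-*, 11-00*, 11-10*, 11-11*, 110-0*, 1101-*, 111-0*, 1111-*
[col 2] --010, -0-01*, -0-11*, -00-0*, -00-1*, -000-*, -001-*, -01-1*, -1-10, -11-0, 00--1*, 000--*, 1--10*, 1--11*, 1-0-0, 1-01-*, 1-11-*, 10--1*, 10-1-*, 100--*, 11--0, 11-1-*
[col 3] -0--1, -00--, 1--1-
Prime implicants: --010, -0--1, -00--, -1-10, -11-0, 0-101, 0110-, 1--1-, 1-0-0, 11--0
PI chart (minterm → PIs covering it):
  0 | -00--  (sole → essential)
  1 | -0--1,-00--
  2 | --010,-00--
  3 | -0--1,-00--
  5 | -0--1,0-101
  7 | -0--1  (sole → essential)
  10 | --010,-1-10
  12 | -11-0,0110-
  13 | 0-101,0110-
  14 | -1-10,-11-0
  16 | -00--,1-0-0
  17 | -0--1,-00--
  18 | --010,-00--,1--1-,1-0-0
  19 | -0--1,-00--,1--1-
  21 | -0--1  (sole → essential)
  22 | 1--1-  (sole → essential)
  23 | -0--1,1--1-
  24 | 1-0-0,11--0
  26 | --010,-1-10,1--1-,1-0-0,11--0
  27 | 1--1-  (sole → essential)
  28 | -11-0,11--0
  30 | -1-10,-11-0,1--1-,11--0
  31 | 1--1-  (sole → essential)
Essential prime implicants: -0--1, -00--, 1--1-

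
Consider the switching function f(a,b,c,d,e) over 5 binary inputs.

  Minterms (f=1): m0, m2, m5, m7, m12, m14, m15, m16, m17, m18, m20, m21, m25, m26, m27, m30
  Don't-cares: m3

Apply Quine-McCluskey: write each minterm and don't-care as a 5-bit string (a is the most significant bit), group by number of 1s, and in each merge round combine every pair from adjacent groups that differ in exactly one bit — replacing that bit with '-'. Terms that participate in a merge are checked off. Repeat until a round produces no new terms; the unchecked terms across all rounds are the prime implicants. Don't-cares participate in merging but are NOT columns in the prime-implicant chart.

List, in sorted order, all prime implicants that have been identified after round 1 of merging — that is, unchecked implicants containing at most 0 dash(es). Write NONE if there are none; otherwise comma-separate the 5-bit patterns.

NONE

size-2^0 implicants → 00000(✓)  00010(✓)  00011(✓)  00101(✓)  00111(✓)  01100(✓)  01110(✓)  01111(✓)  10000(✓)  10001(✓)  10010(✓)  10100(✓)  10101(✓)  11001(✓)  11010(✓)  11011(✓)  11110(✓)
size-2^1 implicants → -0000(✓)  -0010(✓)  -0101  -1110  0-111  00-11  000-0(✓)  0001-  001-1  011-0  0111-  1-001  1-010  10-00(✓)  10-01(✓)  100-0(✓)  1000-(✓)  1010-(✓)  11-10  110-1  1101-
size-2^2 implicants → -00-0  10-0-
Unchecked terms (primes): -00-0, -0101, -1110, 0-111, 00-11, 0001-, 001-1, 011-0, 0111-, 1-001, 1-010, 10-0-, 11-10, 110-1, 1101-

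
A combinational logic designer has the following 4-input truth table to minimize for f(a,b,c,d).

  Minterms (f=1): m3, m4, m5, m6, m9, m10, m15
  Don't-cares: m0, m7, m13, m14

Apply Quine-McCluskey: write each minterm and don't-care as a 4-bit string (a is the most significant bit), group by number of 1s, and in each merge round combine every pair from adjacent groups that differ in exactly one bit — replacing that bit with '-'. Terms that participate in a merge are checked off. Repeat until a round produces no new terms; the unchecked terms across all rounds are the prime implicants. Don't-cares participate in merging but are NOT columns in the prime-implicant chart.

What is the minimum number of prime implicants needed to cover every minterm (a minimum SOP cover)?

Round 0: 0000✓ 0011✓ 0100✓ 0101✓ 0110✓ 0111✓ 1001✓ 1010✓ 1101✓ 1110✓ 1111✓
Round 1: -101✓ -110✓ -111✓ 0-00 0-11 01-0✓ 01-1✓ 010-✓ 011-✓ 1-01 1-10 11-1✓ 111-✓
Round 2: -1-1 -11- 01--
PIs = {-1-1, -11-, 0-00, 0-11, 01--, 1-01, 1-10}
Coverage chart:
  m3: 0-11 ←essential
  m4: 0-00,01--
  m5: -1-1,01--
  m6: -11-,01--
  m9: 1-01 ←essential
  m10: 1-10 ←essential
  m15: -1-1,-11-
Essential: 0-11, 1-01, 1-10
Petrick residual → -1-1, 01--
Min cover (5 terms): bd + a'cd + a'b + ac'd + acd'

5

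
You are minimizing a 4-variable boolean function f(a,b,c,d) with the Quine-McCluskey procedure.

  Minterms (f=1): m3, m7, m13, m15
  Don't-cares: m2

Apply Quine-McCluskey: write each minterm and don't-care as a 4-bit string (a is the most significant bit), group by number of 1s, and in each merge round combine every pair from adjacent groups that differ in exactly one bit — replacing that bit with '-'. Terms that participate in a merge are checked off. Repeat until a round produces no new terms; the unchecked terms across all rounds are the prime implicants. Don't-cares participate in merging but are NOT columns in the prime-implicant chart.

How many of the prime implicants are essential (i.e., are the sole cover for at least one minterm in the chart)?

size-2^0 implicants → 0010(✓)  0011(✓)  0111(✓)  1101(✓)  1111(✓)
size-2^1 implicants → -111  0-11  001-  11-1
Unchecked terms (primes): -111, 0-11, 001-, 11-1
Minterm coverage:
  m3 ⊆ 0-11,001-
  m7 ⊆ -111,0-11
  m13 ⊆ 11-1 [E]
  m15 ⊆ -111,11-1
E = {11-1}

1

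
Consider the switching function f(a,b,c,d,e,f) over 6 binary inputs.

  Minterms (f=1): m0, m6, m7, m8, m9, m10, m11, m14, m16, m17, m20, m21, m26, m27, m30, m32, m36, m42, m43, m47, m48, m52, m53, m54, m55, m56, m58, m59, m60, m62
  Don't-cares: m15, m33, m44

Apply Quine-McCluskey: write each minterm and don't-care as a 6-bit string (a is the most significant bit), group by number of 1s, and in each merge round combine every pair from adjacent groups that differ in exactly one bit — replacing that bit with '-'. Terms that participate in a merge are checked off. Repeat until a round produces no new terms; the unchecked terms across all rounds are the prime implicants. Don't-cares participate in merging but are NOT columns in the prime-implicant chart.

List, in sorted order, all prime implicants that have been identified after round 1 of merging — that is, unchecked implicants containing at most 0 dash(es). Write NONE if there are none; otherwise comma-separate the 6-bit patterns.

Round 0: 000000✓ 000110✓ 000111✓ 001000✓ 001001✓ 001010✓ 001011✓ 001110✓ 001111✓ 010000✓ 010001✓ 010100✓ 010101✓ 011010✓ 011011✓ 011110✓ 100000✓ 100001✓ 100100✓ 101010✓ 101011✓ 101100✓ 101111✓ 110000✓ 110100✓ 110101✓ 110110✓ 110111✓ 111000✓ 111010✓ 111011✓ 111100✓ 111110✓
Round 1: -00000✓ -01010✓ -01011✓ -01111✓ -10000✓ -10100✓ -10101✓ -11010✓ -11011✓ -11110✓ 0-0000✓ 0-1010✓ 0-1011✓ 0-1110✓ 00-000 00-110✓ 00-111✓ 00011-✓ 001-10✓ 001-11✓ 0010-0✓ 0010-1✓ 00100-✓ 00101-✓ 00111-✓ 010-00✓ 010-01✓ 01000-✓ 01010-✓ 011-10✓ 01101-✓ 1-0000✓ 1-0100✓ 1-1010✓ 1-1011✓ 1-1100✓ 10-100✓ 100-00✓ 10000- 101-11✓ 10101-✓ 11-000✓ 11-100✓ 11-110✓ 110-00✓ 1101-0✓ 1101-1✓ 11010-✓ 11011-✓ 111-00✓ 111-10✓ 1110-0✓ 11101-✓ 1111-0✓
Round 2: --0000 --1010✓ --1011✓ -01-11 -0101-✓ -10-00 -1010- -11-10 -1101-✓ 0-1-10 0-101-✓ 00-11- 001-1- 0010-- 010-0- 1--100 1-0-00 1-101-✓ 11--00 11-1-0 1101-- 111--0
Round 3: --101-
PIs = {--0000, --101-, -01-11, -10-00, -1010-, -11-10, 0-1-10, 00-000, 00-11-, 001-1-, 0010--, 010-0-, 1--100, 1-0-00, 10000-, 11--00, 11-1-0, 1101--, 111--0}

NONE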